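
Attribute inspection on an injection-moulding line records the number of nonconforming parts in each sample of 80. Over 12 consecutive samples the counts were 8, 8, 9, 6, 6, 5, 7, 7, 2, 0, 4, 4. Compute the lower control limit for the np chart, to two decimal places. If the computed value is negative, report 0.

p̄ = Σdᵢ / (k·n) = 66 / (12 × 80) = 0.06875
LCL = np̄ − 3·√(np̄(1−p̄)) = 5.5000 − 3 × 2.2632 = -1.2895 → 0 (negative, so LCL = 0)

0.00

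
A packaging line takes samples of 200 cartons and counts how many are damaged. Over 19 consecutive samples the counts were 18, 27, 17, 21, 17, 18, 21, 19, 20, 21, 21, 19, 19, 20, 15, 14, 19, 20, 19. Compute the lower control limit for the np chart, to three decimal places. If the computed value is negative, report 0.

p̄ = Σdᵢ / (k·n) = 365 / (19 × 200) = 0.09605
LCL = np̄ − 3·√(np̄(1−p̄)) = 19.2105 − 3 × 4.1672 = 6.7090

6.709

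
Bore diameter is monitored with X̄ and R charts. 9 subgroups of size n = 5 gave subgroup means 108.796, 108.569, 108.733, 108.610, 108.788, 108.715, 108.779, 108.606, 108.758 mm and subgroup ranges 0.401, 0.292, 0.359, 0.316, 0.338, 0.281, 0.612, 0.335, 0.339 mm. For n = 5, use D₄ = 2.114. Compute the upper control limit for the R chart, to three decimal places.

R̄ = (0.401 + 0.292 + 0.359 + 0.316 + 0.338 + 0.281 + 0.612 + 0.335 + 0.339) / 9 = 3.2730 / 9 = 0.3637
UCL_R = D₄·R̄ = 2.114 × 0.3637 = 0.7688

0.769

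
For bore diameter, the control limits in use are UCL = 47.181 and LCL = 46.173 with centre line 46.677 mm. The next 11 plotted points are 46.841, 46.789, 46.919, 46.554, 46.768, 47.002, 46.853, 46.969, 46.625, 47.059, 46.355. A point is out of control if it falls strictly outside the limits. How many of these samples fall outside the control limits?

All 11 points lie within [46.173, 47.181].

0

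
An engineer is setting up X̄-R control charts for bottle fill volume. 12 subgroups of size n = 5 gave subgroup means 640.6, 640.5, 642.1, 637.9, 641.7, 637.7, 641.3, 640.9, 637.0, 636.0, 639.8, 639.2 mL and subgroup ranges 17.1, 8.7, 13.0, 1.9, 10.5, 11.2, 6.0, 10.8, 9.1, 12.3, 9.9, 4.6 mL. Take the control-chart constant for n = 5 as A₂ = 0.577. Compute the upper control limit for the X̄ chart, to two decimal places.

645.09

X̄̄ = (640.6 + 640.5 + 642.1 + 637.9 + 641.7 + 637.7 + 641.3 + 640.9 + 637.0 + 636.0 + 639.8 + 639.2) / 12 = 7674.7000 / 12 = 639.5583
R̄ = (17.1 + 8.7 + 13.0 + 1.9 + 10.5 + 11.2 + 6.0 + 10.8 + 9.1 + 12.3 + 9.9 + 4.6) / 12 = 115.1000 / 12 = 9.5917
UCL = X̄̄ + A₂·R̄ = 639.5583 + 0.577 × 9.5917 = 645.0927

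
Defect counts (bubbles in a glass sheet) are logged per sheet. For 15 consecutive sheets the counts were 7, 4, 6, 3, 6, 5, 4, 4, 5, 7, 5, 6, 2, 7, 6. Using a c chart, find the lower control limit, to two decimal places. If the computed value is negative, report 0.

0.00

c̄ = (7 + 4 + 6 + 3 + 6 + 5 + 4 + 4 + 5 + 7 + 5 + 6 + 2 + 7 + 6) / 15 = 77 / 15 = 5.1333
LCL = c̄ − 3√c̄ = 5.1333 − 3 × 2.2657 = -1.6637 → 0 (cannot be negative)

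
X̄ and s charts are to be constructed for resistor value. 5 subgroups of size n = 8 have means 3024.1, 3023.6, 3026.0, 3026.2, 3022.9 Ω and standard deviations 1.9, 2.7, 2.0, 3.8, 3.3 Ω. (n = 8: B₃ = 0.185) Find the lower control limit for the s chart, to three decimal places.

s̄ = (1.9 + 2.7 + 2.0 + 3.8 + 3.3) / 5 = 2.7400
LCL_s = B₃·s̄ = 0.185 × 2.7400 = 0.5069

0.507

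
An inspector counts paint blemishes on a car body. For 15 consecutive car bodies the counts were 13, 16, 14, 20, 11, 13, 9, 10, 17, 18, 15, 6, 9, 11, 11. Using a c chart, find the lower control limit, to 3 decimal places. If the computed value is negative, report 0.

2.106

c̄ = (13 + 16 + 14 + 20 + 11 + 13 + 9 + 10 + 17 + 18 + 15 + 6 + 9 + 11 + 11) / 15 = 193 / 15 = 12.8667
LCL = c̄ − 3√c̄ = 12.8667 − 3 × 3.5870 = 2.1056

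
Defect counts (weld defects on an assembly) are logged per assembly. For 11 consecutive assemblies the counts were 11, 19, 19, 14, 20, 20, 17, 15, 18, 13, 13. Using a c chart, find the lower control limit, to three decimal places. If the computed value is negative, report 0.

c̄ = (11 + 19 + 19 + 14 + 20 + 20 + 17 + 15 + 18 + 13 + 13) / 11 = 179 / 11 = 16.2727
LCL = c̄ − 3√c̄ = 16.2727 − 3 × 4.0339 = 4.1709

4.171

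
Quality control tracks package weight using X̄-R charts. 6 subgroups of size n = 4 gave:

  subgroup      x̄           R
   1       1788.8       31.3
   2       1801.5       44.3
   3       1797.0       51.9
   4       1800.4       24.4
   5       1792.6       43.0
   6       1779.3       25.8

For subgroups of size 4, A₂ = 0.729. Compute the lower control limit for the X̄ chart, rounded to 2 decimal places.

X̄̄ = (1788.8 + 1801.5 + 1797.0 + 1800.4 + 1792.6 + 1779.3) / 6 = 10759.6000 / 6 = 1793.2667
R̄ = (31.3 + 44.3 + 51.9 + 24.4 + 43.0 + 25.8) / 6 = 220.7000 / 6 = 36.7833
LCL = X̄̄ − A₂·R̄ = 1793.2667 − 0.729 × 36.7833 = 1766.4516

1766.45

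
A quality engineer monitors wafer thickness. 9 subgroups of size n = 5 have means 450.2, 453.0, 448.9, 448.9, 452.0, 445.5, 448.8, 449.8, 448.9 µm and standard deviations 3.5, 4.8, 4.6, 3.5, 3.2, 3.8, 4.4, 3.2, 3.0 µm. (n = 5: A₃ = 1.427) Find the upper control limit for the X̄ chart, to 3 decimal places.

454.946

X̄̄ = (450.2 + 453.0 + 448.9 + 448.9 + 452.0 + 445.5 + 448.8 + 449.8 + 448.9) / 9 = 449.5556
s̄ = (3.5 + 4.8 + 4.6 + 3.5 + 3.2 + 3.8 + 4.4 + 3.2 + 3.0) / 9 = 3.7778
UCL = X̄̄ + A₃·s̄ = 449.5556 + 1.427 × 3.7778 = 454.9464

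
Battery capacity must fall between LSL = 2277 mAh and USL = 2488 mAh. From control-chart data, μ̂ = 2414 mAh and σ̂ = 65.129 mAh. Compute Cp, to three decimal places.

Cp = (USL − LSL) / (6σ̂) = (2488 − 2277) / (6 × 65.129) = 211.0000 / 390.7740 = 0.5400

0.540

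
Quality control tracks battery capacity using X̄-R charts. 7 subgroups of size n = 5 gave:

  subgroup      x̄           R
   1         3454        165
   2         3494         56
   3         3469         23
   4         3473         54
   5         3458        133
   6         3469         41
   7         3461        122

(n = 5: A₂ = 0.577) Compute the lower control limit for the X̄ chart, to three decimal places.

X̄̄ = (3454 + 3494 + 3469 + 3473 + 3458 + 3469 + 3461) / 7 = 24278.0000 / 7 = 3468.2857
R̄ = (165 + 56 + 23 + 54 + 133 + 41 + 122) / 7 = 594.0000 / 7 = 84.8571
LCL = X̄̄ − A₂·R̄ = 3468.2857 − 0.577 × 84.8571 = 3419.3231

3419.323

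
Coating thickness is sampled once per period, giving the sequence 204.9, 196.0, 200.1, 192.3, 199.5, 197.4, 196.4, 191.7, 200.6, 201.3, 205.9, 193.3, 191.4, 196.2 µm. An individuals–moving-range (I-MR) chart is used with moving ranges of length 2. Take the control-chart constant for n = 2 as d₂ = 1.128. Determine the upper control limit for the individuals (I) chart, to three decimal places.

211.820

X̄ = (204.9 + 196.0 + 200.1 + 192.3 + 199.5 + 197.4 + 196.4 + 191.7 + 200.6 + 201.3 + 205.9 + 193.3 + 191.4 + 196.2) / 14 = 197.6429
Moving ranges: 8.9, 4.1, 7.8, 7.2, 2.1, 1.0, 4.7, 8.9, 0.7, 4.6, 12.6, 1.9, 4.8; M̄R̄ = 69.3000 / 13 = 5.3308
UCL = X̄ + 3·M̄R̄/d₂ = 197.6429 + 3 × 5.3308 / 1.128 = 211.8204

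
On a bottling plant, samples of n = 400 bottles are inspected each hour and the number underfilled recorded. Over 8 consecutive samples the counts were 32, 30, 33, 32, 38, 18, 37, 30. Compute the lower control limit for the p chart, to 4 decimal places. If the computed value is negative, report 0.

0.0379

p̄ = Σdᵢ / (k·n) = 250 / (8 × 400) = 0.07812
LCL = p̄ − 3·√(p̄(1−p̄)/n) = 0.07812 − 3 × 0.01342 = 0.03787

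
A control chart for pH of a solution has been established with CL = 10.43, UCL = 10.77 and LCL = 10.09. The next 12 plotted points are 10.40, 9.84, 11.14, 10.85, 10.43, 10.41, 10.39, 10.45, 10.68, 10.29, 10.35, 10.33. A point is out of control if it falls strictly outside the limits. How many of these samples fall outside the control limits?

3

Compare each point to [10.09, 10.77]: sample 2 = 9.84 < LCL; sample 3 = 11.14 > UCL; sample 4 = 10.85 > UCL.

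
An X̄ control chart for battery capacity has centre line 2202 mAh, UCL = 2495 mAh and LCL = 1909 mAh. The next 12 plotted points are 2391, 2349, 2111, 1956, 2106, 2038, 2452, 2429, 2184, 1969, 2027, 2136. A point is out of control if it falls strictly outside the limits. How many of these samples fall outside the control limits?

All 12 points lie within [1909, 2495].

0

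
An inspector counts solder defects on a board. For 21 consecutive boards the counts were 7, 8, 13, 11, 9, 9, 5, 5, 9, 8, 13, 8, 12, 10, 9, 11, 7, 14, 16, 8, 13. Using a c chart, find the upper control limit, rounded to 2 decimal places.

c̄ = (7 + 8 + 13 + 11 + 9 + 9 + 5 + 5 + 9 + 8 + 13 + 8 + 12 + 10 + 9 + 11 + 7 + 14 + 16 + 8 + 13) / 21 = 205 / 21 = 9.7619
UCL = c̄ + 3√c̄ = 9.7619 + 3 × √9.7619 = 9.7619 + 3 × 3.1244 = 19.1351

19.14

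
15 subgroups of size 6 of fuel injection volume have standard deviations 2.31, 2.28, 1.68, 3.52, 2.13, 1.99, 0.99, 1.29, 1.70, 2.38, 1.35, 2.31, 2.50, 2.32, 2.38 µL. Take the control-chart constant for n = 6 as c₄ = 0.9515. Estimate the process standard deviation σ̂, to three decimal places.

2.181

s̄ = (2.31 + 2.28 + 1.68 + 3.52 + 2.13 + 1.99 + 0.99 + 1.29 + 1.70 + 2.38 + 1.35 + 2.31 + 2.50 + 2.32 + 2.38) / 15 = 2.0753
σ̂ = s̄ / c₄ = 2.0753 / 0.9515 = 2.1811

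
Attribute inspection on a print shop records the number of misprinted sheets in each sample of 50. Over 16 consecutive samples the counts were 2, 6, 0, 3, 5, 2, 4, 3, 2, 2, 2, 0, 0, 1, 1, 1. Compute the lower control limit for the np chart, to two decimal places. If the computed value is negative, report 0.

p̄ = Σdᵢ / (k·n) = 34 / (16 × 50) = 0.04250
LCL = np̄ − 3·√(np̄(1−p̄)) = 2.1250 − 3 × 1.4264 = -2.1543 → 0 (negative, so LCL = 0)

0.00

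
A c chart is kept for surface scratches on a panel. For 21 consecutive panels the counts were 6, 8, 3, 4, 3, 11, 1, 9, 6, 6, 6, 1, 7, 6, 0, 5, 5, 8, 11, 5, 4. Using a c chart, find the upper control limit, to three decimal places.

12.497

c̄ = (6 + 8 + 3 + 4 + 3 + 11 + 1 + 9 + 6 + 6 + 6 + 1 + 7 + 6 + 0 + 5 + 5 + 8 + 11 + 5 + 4) / 21 = 115 / 21 = 5.4762
UCL = c̄ + 3√c̄ = 5.4762 + 3 × √5.4762 = 5.4762 + 3 × 2.3401 = 12.4966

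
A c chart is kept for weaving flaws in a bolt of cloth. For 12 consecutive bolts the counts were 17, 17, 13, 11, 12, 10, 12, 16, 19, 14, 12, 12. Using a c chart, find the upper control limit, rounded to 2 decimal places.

c̄ = (17 + 17 + 13 + 11 + 12 + 10 + 12 + 16 + 19 + 14 + 12 + 12) / 12 = 165 / 12 = 13.7500
UCL = c̄ + 3√c̄ = 13.7500 + 3 × √13.7500 = 13.7500 + 3 × 3.7081 = 24.8743

24.87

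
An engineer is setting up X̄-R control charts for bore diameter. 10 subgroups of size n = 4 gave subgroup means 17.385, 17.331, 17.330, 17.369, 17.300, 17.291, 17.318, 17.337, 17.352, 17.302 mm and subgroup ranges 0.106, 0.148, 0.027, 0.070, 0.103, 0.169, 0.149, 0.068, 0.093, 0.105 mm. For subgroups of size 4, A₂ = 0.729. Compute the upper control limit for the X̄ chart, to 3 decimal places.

17.407

X̄̄ = (17.385 + 17.331 + 17.330 + 17.369 + 17.300 + 17.291 + 17.318 + 17.337 + 17.352 + 17.302) / 10 = 173.3150 / 10 = 17.3315
R̄ = (0.106 + 0.148 + 0.027 + 0.070 + 0.103 + 0.169 + 0.149 + 0.068 + 0.093 + 0.105) / 10 = 1.0380 / 10 = 0.1038
UCL = X̄̄ + A₂·R̄ = 17.3315 + 0.729 × 0.1038 = 17.4072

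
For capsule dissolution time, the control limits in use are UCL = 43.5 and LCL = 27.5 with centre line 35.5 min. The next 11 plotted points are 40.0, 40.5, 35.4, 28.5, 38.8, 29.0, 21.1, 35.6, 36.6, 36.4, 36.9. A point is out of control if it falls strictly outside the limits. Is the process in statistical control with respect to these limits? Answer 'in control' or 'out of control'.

out of control

Compare each point to [27.5, 43.5]: sample 7 = 21.1 < LCL.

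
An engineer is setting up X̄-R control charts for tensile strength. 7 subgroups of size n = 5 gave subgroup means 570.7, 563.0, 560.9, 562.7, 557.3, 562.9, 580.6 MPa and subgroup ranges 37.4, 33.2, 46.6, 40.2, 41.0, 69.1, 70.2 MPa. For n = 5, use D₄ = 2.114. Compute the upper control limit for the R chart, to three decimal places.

R̄ = (37.4 + 33.2 + 46.6 + 40.2 + 41.0 + 69.1 + 70.2) / 7 = 337.7000 / 7 = 48.2429
UCL_R = D₄·R̄ = 2.114 × 48.2429 = 101.9854

101.985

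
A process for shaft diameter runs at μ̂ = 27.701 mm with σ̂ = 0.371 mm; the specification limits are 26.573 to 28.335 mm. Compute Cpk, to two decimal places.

0.57

Cpu = (USL − μ̂) / (3σ̂) = (28.335 − 27.701) / (3 × 0.371) = 0.5696; Cpl = (μ̂ − LSL) / (3σ̂) = (27.701 − 26.573) / (3 × 0.371) = 1.0135; Cpk = min(Cpu, Cpl) = 0.5696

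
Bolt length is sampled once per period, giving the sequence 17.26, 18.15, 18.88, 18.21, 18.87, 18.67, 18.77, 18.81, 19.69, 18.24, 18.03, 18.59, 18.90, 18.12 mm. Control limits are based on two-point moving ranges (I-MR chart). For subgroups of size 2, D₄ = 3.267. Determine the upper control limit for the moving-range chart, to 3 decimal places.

1.880

Moving ranges: 0.89, 0.73, 0.67, 0.66, 0.20, 0.10, 0.04, 0.88, 1.45, 0.21, 0.56, 0.31, 0.78; M̄R̄ = 7.4800 / 13 = 0.5754
UCL_MR = D₄·M̄R̄ = 3.267 × 0.5754 = 1.8798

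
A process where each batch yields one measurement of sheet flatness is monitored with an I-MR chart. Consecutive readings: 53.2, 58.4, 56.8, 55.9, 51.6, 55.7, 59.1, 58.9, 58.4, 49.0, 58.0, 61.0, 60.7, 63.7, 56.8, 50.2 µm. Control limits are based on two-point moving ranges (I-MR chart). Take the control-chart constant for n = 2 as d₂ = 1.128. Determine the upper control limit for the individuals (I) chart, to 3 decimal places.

67.067

X̄ = (53.2 + 58.4 + 56.8 + 55.9 + 51.6 + 55.7 + 59.1 + 58.9 + 58.4 + 49.0 + 58.0 + 61.0 + 60.7 + 63.7 + 56.8 + 50.2) / 16 = 56.7125
Moving ranges: 5.2, 1.6, 0.9, 4.3, 4.1, 3.4, 0.2, 0.5, 9.4, 9.0, 3.0, 0.3, 3.0, 6.9, 6.6; M̄R̄ = 58.4000 / 15 = 3.8933
UCL = X̄ + 3·M̄R̄/d₂ = 56.7125 + 3 × 3.8933 / 1.128 = 67.0671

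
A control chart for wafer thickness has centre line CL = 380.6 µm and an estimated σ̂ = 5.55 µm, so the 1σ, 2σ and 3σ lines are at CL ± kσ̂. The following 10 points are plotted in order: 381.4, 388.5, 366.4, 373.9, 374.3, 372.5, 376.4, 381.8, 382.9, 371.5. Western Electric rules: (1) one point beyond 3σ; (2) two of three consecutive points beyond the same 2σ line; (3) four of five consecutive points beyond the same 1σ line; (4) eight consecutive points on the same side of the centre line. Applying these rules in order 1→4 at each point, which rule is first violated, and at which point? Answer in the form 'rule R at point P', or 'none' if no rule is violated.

rule 3 at point 6

Zone of each point (C = within 1σ̂, B = 1σ̂–2σ̂, A = 2σ̂–3σ̂, * = beyond 3σ̂; sign = side of CL): 1:+C, 2:+B, 3:-A, 4:-B, 5:-B, 6:-B, 7:-C, 8:+C, 9:+C, 10:-B
Rule 3 (four of five consecutive points beyond the same 1σ limit) is satisfied at point 6.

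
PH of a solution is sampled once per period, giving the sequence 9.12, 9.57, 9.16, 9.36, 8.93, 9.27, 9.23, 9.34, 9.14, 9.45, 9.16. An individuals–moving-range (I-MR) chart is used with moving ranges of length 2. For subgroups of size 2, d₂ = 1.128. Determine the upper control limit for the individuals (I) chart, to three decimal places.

9.988

X̄ = (9.12 + 9.57 + 9.16 + 9.36 + 8.93 + 9.27 + 9.23 + 9.34 + 9.14 + 9.45 + 9.16) / 11 = 9.2482
Moving ranges: 0.45, 0.41, 0.20, 0.43, 0.34, 0.04, 0.11, 0.20, 0.31, 0.29; M̄R̄ = 2.7800 / 10 = 0.2780
UCL = X̄ + 3·M̄R̄/d₂ = 9.2482 + 3 × 0.2780 / 1.128 = 9.9875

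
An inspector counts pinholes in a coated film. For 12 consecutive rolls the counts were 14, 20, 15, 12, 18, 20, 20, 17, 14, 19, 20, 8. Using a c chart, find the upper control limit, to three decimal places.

c̄ = (14 + 20 + 15 + 12 + 18 + 20 + 20 + 17 + 14 + 19 + 20 + 8) / 12 = 197 / 12 = 16.4167
UCL = c̄ + 3√c̄ = 16.4167 + 3 × √16.4167 = 16.4167 + 3 × 4.0517 = 28.5719

28.572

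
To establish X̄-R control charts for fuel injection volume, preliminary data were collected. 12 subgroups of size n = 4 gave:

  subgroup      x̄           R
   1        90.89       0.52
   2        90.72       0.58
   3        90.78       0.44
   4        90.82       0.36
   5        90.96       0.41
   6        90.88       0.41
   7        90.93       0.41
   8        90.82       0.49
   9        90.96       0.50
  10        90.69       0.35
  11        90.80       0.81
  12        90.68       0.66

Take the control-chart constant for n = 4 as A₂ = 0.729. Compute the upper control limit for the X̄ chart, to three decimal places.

91.188

X̄̄ = (90.89 + 90.72 + 90.78 + 90.82 + 90.96 + 90.88 + 90.93 + 90.82 + 90.96 + 90.69 + 90.80 + 90.68) / 12 = 1089.9300 / 12 = 90.8275
R̄ = (0.52 + 0.58 + 0.44 + 0.36 + 0.41 + 0.41 + 0.41 + 0.49 + 0.50 + 0.35 + 0.81 + 0.66) / 12 = 5.9400 / 12 = 0.4950
UCL = X̄̄ + A₂·R̄ = 90.8275 + 0.729 × 0.4950 = 91.1884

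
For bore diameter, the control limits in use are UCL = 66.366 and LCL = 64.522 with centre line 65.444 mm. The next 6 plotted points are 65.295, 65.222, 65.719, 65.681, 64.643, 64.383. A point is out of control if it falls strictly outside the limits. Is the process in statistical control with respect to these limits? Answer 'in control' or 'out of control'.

Compare each point to [64.522, 66.366]: sample 6 = 64.383 < LCL.

out of control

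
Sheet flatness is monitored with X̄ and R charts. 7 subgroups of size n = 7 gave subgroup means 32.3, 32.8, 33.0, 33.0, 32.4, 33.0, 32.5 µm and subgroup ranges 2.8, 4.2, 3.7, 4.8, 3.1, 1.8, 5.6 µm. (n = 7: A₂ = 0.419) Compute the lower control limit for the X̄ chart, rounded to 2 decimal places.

X̄̄ = (32.3 + 32.8 + 33.0 + 33.0 + 32.4 + 33.0 + 32.5) / 7 = 229.0000 / 7 = 32.7143
R̄ = (2.8 + 4.2 + 3.7 + 4.8 + 3.1 + 1.8 + 5.6) / 7 = 26.0000 / 7 = 3.7143
LCL = X̄̄ − A₂·R̄ = 32.7143 − 0.419 × 3.7143 = 31.1580

31.16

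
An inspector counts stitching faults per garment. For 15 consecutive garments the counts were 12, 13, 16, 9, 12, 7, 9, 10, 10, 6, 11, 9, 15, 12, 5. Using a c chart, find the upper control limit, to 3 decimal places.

20.075

c̄ = (12 + 13 + 16 + 9 + 12 + 7 + 9 + 10 + 10 + 6 + 11 + 9 + 15 + 12 + 5) / 15 = 156 / 15 = 10.4000
UCL = c̄ + 3√c̄ = 10.4000 + 3 × √10.4000 = 10.4000 + 3 × 3.2249 = 20.0747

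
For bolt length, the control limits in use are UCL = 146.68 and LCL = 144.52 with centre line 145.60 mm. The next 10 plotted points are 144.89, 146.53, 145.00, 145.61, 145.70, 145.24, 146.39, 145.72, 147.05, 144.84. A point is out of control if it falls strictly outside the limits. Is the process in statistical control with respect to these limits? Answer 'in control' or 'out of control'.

out of control

Compare each point to [144.52, 146.68]: sample 9 = 147.05 > UCL.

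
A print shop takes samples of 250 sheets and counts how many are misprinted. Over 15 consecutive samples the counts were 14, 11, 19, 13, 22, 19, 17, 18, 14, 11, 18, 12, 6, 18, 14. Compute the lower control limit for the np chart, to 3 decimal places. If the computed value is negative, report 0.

p̄ = Σdᵢ / (k·n) = 226 / (15 × 250) = 0.06027
LCL = np̄ − 3·√(np̄(1−p̄)) = 15.0667 − 3 × 3.7628 = 3.7783

3.778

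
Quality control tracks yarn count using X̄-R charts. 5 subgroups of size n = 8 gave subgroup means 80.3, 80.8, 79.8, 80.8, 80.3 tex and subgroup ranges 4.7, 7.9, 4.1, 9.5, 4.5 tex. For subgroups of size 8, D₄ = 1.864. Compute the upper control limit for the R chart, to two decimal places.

11.44

R̄ = (4.7 + 7.9 + 4.1 + 9.5 + 4.5) / 5 = 30.7000 / 5 = 6.1400
UCL_R = D₄·R̄ = 1.864 × 6.1400 = 11.4450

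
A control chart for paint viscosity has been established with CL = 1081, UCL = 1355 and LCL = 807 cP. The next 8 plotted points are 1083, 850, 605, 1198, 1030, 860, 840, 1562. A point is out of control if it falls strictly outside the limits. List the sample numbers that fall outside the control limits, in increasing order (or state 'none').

Compare each point to [807, 1355]: sample 3 = 605 < LCL; sample 8 = 1562 > UCL.

3, 8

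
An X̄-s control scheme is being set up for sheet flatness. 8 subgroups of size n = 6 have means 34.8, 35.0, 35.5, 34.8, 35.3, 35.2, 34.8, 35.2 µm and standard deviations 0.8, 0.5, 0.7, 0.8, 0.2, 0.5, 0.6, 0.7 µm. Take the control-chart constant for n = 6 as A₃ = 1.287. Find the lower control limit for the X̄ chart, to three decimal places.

34.303

X̄̄ = (34.8 + 35.0 + 35.5 + 34.8 + 35.3 + 35.2 + 34.8 + 35.2) / 8 = 35.0750
s̄ = (0.8 + 0.5 + 0.7 + 0.8 + 0.2 + 0.5 + 0.6 + 0.7) / 8 = 0.6000
LCL = X̄̄ − A₃·s̄ = 35.0750 − 1.287 × 0.6000 = 34.3028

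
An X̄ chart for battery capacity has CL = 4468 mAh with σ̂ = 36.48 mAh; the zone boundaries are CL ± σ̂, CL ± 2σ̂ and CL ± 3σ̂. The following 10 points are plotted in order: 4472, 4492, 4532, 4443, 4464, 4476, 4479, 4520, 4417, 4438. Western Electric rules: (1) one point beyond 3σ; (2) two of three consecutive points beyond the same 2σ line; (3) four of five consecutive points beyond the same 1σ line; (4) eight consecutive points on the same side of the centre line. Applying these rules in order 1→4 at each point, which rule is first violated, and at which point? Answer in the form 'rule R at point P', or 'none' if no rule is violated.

Zone of each point (C = within 1σ̂, B = 1σ̂–2σ̂, A = 2σ̂–3σ̂, * = beyond 3σ̂; sign = side of CL): 1:+C, 2:+C, 3:+B, 4:-C, 5:-C, 6:+C, 7:+C, 8:+B, 9:-B, 10:-C
No rule fires across all 10 points.

none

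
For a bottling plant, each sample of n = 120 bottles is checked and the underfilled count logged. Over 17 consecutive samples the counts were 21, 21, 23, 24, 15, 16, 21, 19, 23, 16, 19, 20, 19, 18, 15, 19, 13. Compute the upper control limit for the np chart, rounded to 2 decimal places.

30.92

p̄ = Σdᵢ / (k·n) = 322 / (17 × 120) = 0.15784
UCL = np̄ + 3·√(np̄(1−p̄)) = 18.9412 + 3 × √(18.9412×0.84216) = 18.9412 + 3 × 3.9939 = 30.9230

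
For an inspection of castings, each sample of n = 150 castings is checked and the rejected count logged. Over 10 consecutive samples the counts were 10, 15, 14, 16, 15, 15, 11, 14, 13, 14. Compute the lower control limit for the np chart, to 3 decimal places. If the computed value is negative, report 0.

p̄ = Σdᵢ / (k·n) = 137 / (10 × 150) = 0.09133
LCL = np̄ − 3·√(np̄(1−p̄)) = 13.7000 − 3 × 3.5283 = 3.1152

3.115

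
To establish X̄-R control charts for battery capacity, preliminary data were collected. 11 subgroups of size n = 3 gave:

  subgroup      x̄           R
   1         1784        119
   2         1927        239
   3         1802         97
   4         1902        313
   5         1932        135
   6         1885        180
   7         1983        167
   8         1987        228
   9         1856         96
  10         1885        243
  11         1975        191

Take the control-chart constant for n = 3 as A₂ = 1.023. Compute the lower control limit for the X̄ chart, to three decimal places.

1714.892

X̄̄ = (1784 + 1927 + 1802 + 1902 + 1932 + 1885 + 1983 + 1987 + 1856 + 1885 + 1975) / 11 = 20918.0000 / 11 = 1901.6364
R̄ = (119 + 239 + 97 + 313 + 135 + 180 + 167 + 228 + 96 + 243 + 191) / 11 = 2008.0000 / 11 = 182.5455
LCL = X̄̄ − A₂·R̄ = 1901.6364 − 1.023 × 182.5455 = 1714.8924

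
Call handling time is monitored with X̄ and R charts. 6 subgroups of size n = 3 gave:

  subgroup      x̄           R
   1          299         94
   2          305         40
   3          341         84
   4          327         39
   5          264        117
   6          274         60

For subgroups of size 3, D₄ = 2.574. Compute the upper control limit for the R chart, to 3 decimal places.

186.186

R̄ = (94 + 40 + 84 + 39 + 117 + 60) / 6 = 434.0000 / 6 = 72.3333
UCL_R = D₄·R̄ = 2.574 × 72.3333 = 186.1860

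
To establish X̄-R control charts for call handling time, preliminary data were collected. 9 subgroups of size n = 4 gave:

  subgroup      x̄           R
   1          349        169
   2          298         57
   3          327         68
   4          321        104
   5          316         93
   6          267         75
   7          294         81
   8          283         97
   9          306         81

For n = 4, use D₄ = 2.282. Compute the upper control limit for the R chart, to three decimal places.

R̄ = (169 + 57 + 68 + 104 + 93 + 75 + 81 + 97 + 81) / 9 = 825.0000 / 9 = 91.6667
UCL_R = D₄·R̄ = 2.282 × 91.6667 = 209.1833

209.183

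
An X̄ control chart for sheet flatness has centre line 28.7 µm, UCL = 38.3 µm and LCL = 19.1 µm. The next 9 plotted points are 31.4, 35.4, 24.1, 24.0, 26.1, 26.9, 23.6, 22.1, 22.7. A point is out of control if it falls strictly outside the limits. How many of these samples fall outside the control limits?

0

All 9 points lie within [19.1, 38.3].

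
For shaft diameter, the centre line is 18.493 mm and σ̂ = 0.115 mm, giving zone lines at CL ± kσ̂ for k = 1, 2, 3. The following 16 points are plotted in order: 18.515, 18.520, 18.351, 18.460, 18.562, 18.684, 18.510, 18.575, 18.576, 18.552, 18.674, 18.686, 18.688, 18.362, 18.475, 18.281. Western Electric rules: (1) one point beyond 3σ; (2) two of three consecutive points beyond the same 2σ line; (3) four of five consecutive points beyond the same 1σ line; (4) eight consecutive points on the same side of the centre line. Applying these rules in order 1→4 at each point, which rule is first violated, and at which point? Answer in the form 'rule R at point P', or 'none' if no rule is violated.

Zone of each point (C = within 1σ̂, B = 1σ̂–2σ̂, A = 2σ̂–3σ̂, * = beyond 3σ̂; sign = side of CL): 1:+C, 2:+C, 3:-B, 4:-C, 5:+C, 6:+B, 7:+C, 8:+C, 9:+C, 10:+C, 11:+B, 12:+B, 13:+B, 14:-B, 15:-C, 16:-B
Rule 4 (eight consecutive points on the same side of the centre line) is satisfied at point 12.

rule 4 at point 12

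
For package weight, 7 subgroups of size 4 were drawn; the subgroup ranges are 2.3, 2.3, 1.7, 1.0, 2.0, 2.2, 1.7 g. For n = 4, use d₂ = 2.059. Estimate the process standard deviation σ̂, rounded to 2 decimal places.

R̄ = (2.3 + 2.3 + 1.7 + 1.0 + 2.0 + 2.2 + 1.7) / 7 = 1.8857
σ̂ = R̄ / d₂ = 1.8857 / 2.059 = 0.9158

0.92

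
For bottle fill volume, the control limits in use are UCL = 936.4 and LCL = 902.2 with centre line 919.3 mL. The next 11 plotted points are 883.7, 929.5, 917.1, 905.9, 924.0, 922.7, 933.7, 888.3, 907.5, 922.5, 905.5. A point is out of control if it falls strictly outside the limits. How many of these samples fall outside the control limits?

Compare each point to [902.2, 936.4]: sample 1 = 883.7 < LCL; sample 8 = 888.3 < LCL.

2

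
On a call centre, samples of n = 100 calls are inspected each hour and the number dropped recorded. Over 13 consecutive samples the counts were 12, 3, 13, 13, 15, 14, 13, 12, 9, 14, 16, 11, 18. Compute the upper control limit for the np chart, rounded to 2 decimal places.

p̄ = Σdᵢ / (k·n) = 163 / (13 × 100) = 0.12538
UCL = np̄ + 3·√(np̄(1−p̄)) = 12.5385 + 3 × √(12.5385×0.87462) = 12.5385 + 3 × 3.3115 = 22.4731

22.47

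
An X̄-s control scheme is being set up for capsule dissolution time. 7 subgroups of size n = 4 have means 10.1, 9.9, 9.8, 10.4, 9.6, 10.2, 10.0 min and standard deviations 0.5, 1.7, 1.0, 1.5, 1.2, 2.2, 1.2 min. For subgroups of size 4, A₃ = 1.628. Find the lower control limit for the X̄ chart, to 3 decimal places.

7.837

X̄̄ = (10.1 + 9.9 + 9.8 + 10.4 + 9.6 + 10.2 + 10.0) / 7 = 10.0000
s̄ = (0.5 + 1.7 + 1.0 + 1.5 + 1.2 + 2.2 + 1.2) / 7 = 1.3286
LCL = X̄̄ − A₃·s̄ = 10.0000 − 1.628 × 1.3286 = 7.8371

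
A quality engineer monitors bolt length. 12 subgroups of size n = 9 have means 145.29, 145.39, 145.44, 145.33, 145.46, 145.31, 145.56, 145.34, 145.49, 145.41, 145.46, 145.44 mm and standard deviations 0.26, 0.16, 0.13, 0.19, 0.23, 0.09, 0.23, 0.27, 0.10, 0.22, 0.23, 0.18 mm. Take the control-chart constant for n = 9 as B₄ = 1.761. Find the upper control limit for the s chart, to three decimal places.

0.336

s̄ = (0.26 + 0.16 + 0.13 + 0.19 + 0.23 + 0.09 + 0.23 + 0.27 + 0.10 + 0.22 + 0.23 + 0.18) / 12 = 0.1908
UCL_s = B₄·s̄ = 1.761 × 0.1908 = 0.3361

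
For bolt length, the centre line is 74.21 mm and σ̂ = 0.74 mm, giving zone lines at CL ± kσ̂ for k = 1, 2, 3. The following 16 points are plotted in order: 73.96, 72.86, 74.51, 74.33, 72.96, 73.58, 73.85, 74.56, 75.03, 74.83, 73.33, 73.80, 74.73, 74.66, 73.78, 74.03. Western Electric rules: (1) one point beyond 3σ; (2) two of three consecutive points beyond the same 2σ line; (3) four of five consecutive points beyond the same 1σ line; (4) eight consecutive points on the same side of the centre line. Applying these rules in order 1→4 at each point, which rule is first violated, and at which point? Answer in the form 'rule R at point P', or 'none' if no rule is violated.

Zone of each point (C = within 1σ̂, B = 1σ̂–2σ̂, A = 2σ̂–3σ̂, * = beyond 3σ̂; sign = side of CL): 1:-C, 2:-B, 3:+C, 4:+C, 5:-B, 6:-C, 7:-C, 8:+C, 9:+B, 10:+C, 11:-B, 12:-C, 13:+C, 14:+C, 15:-C, 16:-C
No rule fires across all 16 points.

none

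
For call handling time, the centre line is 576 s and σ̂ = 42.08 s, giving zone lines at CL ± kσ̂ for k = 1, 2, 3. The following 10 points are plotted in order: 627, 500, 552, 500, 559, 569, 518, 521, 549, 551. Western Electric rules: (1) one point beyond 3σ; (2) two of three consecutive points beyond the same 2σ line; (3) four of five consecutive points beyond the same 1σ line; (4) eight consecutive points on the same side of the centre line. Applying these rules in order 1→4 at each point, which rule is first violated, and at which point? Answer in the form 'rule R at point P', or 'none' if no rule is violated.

rule 4 at point 9

Zone of each point (C = within 1σ̂, B = 1σ̂–2σ̂, A = 2σ̂–3σ̂, * = beyond 3σ̂; sign = side of CL): 1:+B, 2:-B, 3:-C, 4:-B, 5:-C, 6:-C, 7:-B, 8:-B, 9:-C, 10:-C
Rule 4 (eight consecutive points on the same side of the centre line) is satisfied at point 9.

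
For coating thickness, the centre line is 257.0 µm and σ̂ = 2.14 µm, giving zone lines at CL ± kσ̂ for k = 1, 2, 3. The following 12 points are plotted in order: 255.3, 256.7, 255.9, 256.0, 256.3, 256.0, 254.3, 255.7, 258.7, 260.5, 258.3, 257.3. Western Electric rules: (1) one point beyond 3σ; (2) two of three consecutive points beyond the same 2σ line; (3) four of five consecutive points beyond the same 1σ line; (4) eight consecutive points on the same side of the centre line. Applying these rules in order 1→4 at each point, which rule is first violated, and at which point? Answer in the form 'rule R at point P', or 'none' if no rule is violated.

Zone of each point (C = within 1σ̂, B = 1σ̂–2σ̂, A = 2σ̂–3σ̂, * = beyond 3σ̂; sign = side of CL): 1:-C, 2:-C, 3:-C, 4:-C, 5:-C, 6:-C, 7:-B, 8:-C, 9:+C, 10:+B, 11:+C, 12:+C
Rule 4 (eight consecutive points on the same side of the centre line) is satisfied at point 8.

rule 4 at point 8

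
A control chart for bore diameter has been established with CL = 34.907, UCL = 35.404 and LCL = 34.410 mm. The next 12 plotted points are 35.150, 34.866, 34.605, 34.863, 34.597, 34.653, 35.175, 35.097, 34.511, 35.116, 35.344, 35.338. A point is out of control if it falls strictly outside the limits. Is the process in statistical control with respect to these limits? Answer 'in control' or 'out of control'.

All 12 points lie within [34.410, 35.404].

in control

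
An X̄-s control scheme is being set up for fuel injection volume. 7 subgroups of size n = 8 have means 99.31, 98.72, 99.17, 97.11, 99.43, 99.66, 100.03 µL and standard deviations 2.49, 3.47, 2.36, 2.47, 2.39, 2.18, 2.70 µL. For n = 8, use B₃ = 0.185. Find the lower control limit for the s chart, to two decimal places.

0.48

s̄ = (2.49 + 3.47 + 2.36 + 2.47 + 2.39 + 2.18 + 2.70) / 7 = 2.5800
LCL_s = B₃·s̄ = 0.185 × 2.5800 = 0.4773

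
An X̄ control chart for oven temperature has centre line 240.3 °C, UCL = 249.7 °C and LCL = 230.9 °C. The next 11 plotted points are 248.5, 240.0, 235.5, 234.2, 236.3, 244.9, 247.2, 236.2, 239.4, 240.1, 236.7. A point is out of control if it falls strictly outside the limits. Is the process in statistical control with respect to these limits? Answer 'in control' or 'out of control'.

in control

All 11 points lie within [230.9, 249.7].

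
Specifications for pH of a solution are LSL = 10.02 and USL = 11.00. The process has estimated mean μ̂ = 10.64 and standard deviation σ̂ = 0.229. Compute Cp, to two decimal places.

0.71

Cp = (USL − LSL) / (6σ̂) = (11.00 − 10.02) / (6 × 0.229) = 0.9800 / 1.3740 = 0.7132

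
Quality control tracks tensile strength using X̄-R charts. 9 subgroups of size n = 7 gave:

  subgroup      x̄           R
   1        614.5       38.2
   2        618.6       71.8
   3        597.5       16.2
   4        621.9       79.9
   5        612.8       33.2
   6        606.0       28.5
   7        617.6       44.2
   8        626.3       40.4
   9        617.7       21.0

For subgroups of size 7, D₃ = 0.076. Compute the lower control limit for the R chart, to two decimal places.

3.15

R̄ = (38.2 + 71.8 + 16.2 + 79.9 + 33.2 + 28.5 + 44.2 + 40.4 + 21.0) / 9 = 373.4000 / 9 = 41.4889
LCL_R = D₃·R̄ = 0.076 × 41.4889 = 3.1532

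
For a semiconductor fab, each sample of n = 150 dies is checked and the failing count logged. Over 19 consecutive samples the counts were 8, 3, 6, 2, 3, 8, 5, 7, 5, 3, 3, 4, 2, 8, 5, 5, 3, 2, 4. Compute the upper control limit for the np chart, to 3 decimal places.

p̄ = Σdᵢ / (k·n) = 86 / (19 × 150) = 0.03018
UCL = np̄ + 3·√(np̄(1−p̄)) = 4.5263 + 3 × √(4.5263×0.96982) = 4.5263 + 3 × 2.0952 = 10.8118

10.812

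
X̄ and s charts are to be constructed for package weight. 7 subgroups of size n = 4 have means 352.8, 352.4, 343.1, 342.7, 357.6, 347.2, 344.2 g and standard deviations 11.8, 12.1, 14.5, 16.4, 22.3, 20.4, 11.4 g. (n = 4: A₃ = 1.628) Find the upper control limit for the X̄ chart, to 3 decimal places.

X̄̄ = (352.8 + 352.4 + 343.1 + 342.7 + 357.6 + 347.2 + 344.2) / 7 = 348.5714
s̄ = (11.8 + 12.1 + 14.5 + 16.4 + 22.3 + 20.4 + 11.4) / 7 = 15.5571
UCL = X̄̄ + A₃·s̄ = 348.5714 + 1.628 × 15.5571 = 373.8985

373.898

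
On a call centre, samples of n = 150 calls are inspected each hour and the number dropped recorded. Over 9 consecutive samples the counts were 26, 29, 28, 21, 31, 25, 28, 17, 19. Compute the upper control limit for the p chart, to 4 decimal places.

p̄ = Σdᵢ / (k·n) = 224 / (9 × 150) = 0.16593
UCL = p̄ + 3·√(p̄(1−p̄)/n) = 0.16593 + 3 × √(0.16593×0.83407/150) = 0.16593 + 3 × 0.03037 = 0.25705

0.2571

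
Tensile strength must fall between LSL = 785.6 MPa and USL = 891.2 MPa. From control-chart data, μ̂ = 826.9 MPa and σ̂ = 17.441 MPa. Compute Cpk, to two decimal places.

Cpu = (USL − μ̂) / (3σ̂) = (891.2 − 826.9) / (3 × 17.441) = 1.2289; Cpl = (μ̂ − LSL) / (3σ̂) = (826.9 − 785.6) / (3 × 17.441) = 0.7893; Cpk = min(Cpu, Cpl) = 0.7893

0.79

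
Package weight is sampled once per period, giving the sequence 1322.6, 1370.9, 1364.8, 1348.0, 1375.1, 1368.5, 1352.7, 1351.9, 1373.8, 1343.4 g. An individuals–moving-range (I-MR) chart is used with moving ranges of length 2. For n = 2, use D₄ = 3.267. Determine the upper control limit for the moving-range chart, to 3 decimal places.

63.089

Moving ranges: 48.3, 6.1, 16.8, 27.1, 6.6, 15.8, 0.8, 21.9, 30.4; M̄R̄ = 173.8000 / 9 = 19.3111
UCL_MR = D₄·M̄R̄ = 3.267 × 19.3111 = 63.0894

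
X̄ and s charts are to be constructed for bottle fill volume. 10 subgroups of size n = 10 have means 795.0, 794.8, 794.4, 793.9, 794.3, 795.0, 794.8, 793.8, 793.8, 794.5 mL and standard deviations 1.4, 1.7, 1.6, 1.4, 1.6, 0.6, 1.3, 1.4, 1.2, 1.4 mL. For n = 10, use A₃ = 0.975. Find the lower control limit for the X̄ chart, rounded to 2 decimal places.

793.10

X̄̄ = (795.0 + 794.8 + 794.4 + 793.9 + 794.3 + 795.0 + 794.8 + 793.8 + 793.8 + 794.5) / 10 = 794.4300
s̄ = (1.4 + 1.7 + 1.6 + 1.4 + 1.6 + 0.6 + 1.3 + 1.4 + 1.2 + 1.4) / 10 = 1.3600
LCL = X̄̄ − A₃·s̄ = 794.4300 − 0.975 × 1.3600 = 793.1040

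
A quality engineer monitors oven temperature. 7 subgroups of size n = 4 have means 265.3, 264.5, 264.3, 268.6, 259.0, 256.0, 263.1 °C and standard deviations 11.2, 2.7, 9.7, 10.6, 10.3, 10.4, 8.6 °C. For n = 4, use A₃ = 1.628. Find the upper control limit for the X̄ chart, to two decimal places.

277.74

X̄̄ = (265.3 + 264.5 + 264.3 + 268.6 + 259.0 + 256.0 + 263.1) / 7 = 262.9714
s̄ = (11.2 + 2.7 + 9.7 + 10.6 + 10.3 + 10.4 + 8.6) / 7 = 9.0714
UCL = X̄̄ + A₃·s̄ = 262.9714 + 1.628 × 9.0714 = 277.7397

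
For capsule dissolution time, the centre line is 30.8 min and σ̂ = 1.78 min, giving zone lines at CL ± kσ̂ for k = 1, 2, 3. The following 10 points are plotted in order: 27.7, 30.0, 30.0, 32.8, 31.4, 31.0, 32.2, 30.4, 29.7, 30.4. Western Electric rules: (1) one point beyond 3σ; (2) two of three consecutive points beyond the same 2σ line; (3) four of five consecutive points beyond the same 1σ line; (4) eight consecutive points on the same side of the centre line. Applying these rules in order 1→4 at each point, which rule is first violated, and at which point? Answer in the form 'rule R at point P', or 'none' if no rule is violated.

none

Zone of each point (C = within 1σ̂, B = 1σ̂–2σ̂, A = 2σ̂–3σ̂, * = beyond 3σ̂; sign = side of CL): 1:-B, 2:-C, 3:-C, 4:+B, 5:+C, 6:+C, 7:+C, 8:-C, 9:-C, 10:-C
No rule fires across all 10 points.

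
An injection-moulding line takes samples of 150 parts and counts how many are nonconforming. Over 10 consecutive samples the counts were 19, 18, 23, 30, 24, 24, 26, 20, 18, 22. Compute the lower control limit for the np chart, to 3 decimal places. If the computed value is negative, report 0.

9.304

p̄ = Σdᵢ / (k·n) = 224 / (10 × 150) = 0.14933
LCL = np̄ − 3·√(np̄(1−p̄)) = 22.4000 − 3 × 4.3652 = 9.3044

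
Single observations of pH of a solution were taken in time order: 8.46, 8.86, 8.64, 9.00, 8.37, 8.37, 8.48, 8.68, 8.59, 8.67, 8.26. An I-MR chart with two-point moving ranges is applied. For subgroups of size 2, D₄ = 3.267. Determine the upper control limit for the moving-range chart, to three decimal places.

Moving ranges: 0.40, 0.22, 0.36, 0.63, 0.00, 0.11, 0.20, 0.09, 0.08, 0.41; M̄R̄ = 2.5000 / 10 = 0.2500
UCL_MR = D₄·M̄R̄ = 3.267 × 0.2500 = 0.8167

0.817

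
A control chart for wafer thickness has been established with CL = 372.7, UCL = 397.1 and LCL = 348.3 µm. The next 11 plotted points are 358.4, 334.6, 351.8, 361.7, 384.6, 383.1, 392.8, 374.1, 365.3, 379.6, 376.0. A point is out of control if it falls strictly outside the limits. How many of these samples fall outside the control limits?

1

Compare each point to [348.3, 397.1]: sample 2 = 334.6 < LCL.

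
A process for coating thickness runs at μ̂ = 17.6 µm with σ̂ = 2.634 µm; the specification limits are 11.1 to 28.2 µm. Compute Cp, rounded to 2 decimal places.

1.08

Cp = (USL − LSL) / (6σ̂) = (28.2 − 11.1) / (6 × 2.634) = 17.1000 / 15.8040 = 1.0820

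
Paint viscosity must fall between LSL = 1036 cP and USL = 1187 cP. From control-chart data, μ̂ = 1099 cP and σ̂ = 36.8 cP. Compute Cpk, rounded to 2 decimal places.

0.57

Cpu = (USL − μ̂) / (3σ̂) = (1187 − 1099) / (3 × 36.8) = 0.7971; Cpl = (μ̂ − LSL) / (3σ̂) = (1099 − 1036) / (3 × 36.8) = 0.5707; Cpk = min(Cpu, Cpl) = 0.5707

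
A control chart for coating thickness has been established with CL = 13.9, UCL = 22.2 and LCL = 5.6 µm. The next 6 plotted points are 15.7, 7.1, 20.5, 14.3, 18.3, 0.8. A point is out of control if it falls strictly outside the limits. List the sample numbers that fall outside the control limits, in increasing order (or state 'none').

6

Compare each point to [5.6, 22.2]: sample 6 = 0.8 < LCL.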